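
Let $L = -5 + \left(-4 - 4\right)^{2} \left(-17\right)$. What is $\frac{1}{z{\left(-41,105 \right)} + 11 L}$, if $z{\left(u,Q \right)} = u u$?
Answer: $- \frac{1}{10342} \approx -9.6693 \cdot 10^{-5}$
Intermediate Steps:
$z{\left(u,Q \right)} = u^{2}$
$L = -1093$ ($L = -5 + \left(-8\right)^{2} \left(-17\right) = -5 + 64 \left(-17\right) = -5 - 1088 = -1093$)
$\frac{1}{z{\left(-41,105 \right)} + 11 L} = \frac{1}{\left(-41\right)^{2} + 11 \left(-1093\right)} = \frac{1}{1681 - 12023} = \frac{1}{-10342} = - \frac{1}{10342}$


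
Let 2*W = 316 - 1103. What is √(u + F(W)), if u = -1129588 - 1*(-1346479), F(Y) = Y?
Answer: √865990/2 ≈ 465.29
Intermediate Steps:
W = -787/2 (W = (316 - 1103)/2 = (½)*(-787) = -787/2 ≈ -393.50)
u = 216891 (u = -1129588 + 1346479 = 216891)
√(u + F(W)) = √(216891 - 787/2) = √(432995/2) = √865990/2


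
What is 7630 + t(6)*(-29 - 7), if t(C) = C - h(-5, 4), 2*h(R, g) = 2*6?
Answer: 7630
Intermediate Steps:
h(R, g) = 6 (h(R, g) = (2*6)/2 = (1/2)*12 = 6)
t(C) = -6 + C (t(C) = C - 1*6 = C - 6 = -6 + C)
7630 + t(6)*(-29 - 7) = 7630 + (-6 + 6)*(-29 - 7) = 7630 + 0*(-36) = 7630 + 0 = 7630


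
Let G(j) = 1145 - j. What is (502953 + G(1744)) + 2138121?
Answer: 2640475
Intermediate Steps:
(502953 + G(1744)) + 2138121 = (502953 + (1145 - 1*1744)) + 2138121 = (502953 + (1145 - 1744)) + 2138121 = (502953 - 599) + 2138121 = 502354 + 2138121 = 2640475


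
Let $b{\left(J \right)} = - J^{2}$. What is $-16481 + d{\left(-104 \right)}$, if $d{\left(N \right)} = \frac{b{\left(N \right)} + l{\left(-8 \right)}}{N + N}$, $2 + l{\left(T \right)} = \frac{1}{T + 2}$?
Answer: $- \frac{1577183}{96} \approx -16429.0$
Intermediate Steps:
$l{\left(T \right)} = -2 + \frac{1}{2 + T}$ ($l{\left(T \right)} = -2 + \frac{1}{T + 2} = -2 + \frac{1}{2 + T}$)
$d{\left(N \right)} = \frac{- \frac{13}{6} - N^{2}}{2 N}$ ($d{\left(N \right)} = \frac{- N^{2} + \frac{-3 - -16}{2 - 8}}{N + N} = \frac{- N^{2} + \frac{-3 + 16}{-6}}{2 N} = \left(- N^{2} - \frac{13}{6}\right) \frac{1}{2 N} = \left(- \frac{13}{6} - N^{2}\right) \frac{1}{2 N} = \frac{- \frac{13}{6} - N^{2}}{2 N}$)
$-16481 + d{\left(-104 \right)} = -16481 - \left(-52 + \frac{13}{12 \left(-104\right)}\right) = -16481 + \left(\left(- \frac{13}{12}\right) \left(- \frac{1}{104}\right) + 52\right) = -16481 + \left(\frac{1}{96} + 52\right) = -16481 + \frac{4993}{96} = - \frac{1577183}{96}$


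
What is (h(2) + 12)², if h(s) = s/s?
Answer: 169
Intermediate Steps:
h(s) = 1
(h(2) + 12)² = (1 + 12)² = 13² = 169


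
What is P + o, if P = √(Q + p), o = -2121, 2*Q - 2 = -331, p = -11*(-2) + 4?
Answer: -2121 + I*√554/2 ≈ -2121.0 + 11.769*I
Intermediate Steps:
p = 26 (p = 22 + 4 = 26)
Q = -329/2 (Q = 1 + (½)*(-331) = 1 - 331/2 = -329/2 ≈ -164.50)
P = I*√554/2 (P = √(-329/2 + 26) = √(-277/2) = I*√554/2 ≈ 11.769*I)
P + o = I*√554/2 - 2121 = -2121 + I*√554/2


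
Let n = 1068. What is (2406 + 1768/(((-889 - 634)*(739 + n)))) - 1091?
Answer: 278381419/211697 ≈ 1315.0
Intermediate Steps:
(2406 + 1768/(((-889 - 634)*(739 + n)))) - 1091 = (2406 + 1768/(((-889 - 634)*(739 + 1068)))) - 1091 = (2406 + 1768/((-1523*1807))) - 1091 = (2406 + 1768/(-2752061)) - 1091 = (2406 + 1768*(-1/2752061)) - 1091 = (2406 - 136/211697) - 1091 = 509342846/211697 - 1091 = 278381419/211697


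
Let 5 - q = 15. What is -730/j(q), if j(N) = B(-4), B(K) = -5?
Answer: 146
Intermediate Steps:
q = -10 (q = 5 - 1*15 = 5 - 15 = -10)
j(N) = -5
-730/j(q) = -730/(-5) = -730*(-⅕) = 146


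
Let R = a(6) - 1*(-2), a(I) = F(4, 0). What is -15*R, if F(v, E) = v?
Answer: -90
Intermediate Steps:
a(I) = 4
R = 6 (R = 4 - 1*(-2) = 4 + 2 = 6)
-15*R = -15*6 = -90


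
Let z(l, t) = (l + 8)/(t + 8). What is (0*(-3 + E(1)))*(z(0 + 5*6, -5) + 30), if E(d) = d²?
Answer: 0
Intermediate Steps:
z(l, t) = (8 + l)/(8 + t)
(0*(-3 + E(1)))*(z(0 + 5*6, -5) + 30) = (0*(-3 + 1²))*((8 + (0 + 5*6))/(8 - 5) + 30) = (0*(-3 + 1))*((8 + (0 + 30))/3 + 30) = (0*(-2))*((8 + 30)/3 + 30) = 0*((⅓)*38 + 30) = 0*(38/3 + 30) = 0*(128/3) = 0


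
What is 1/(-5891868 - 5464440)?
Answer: -1/11356308 ≈ -8.8057e-8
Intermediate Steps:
1/(-5891868 - 5464440) = 1/(-11356308) = -1/11356308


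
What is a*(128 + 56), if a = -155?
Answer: -28520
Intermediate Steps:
a*(128 + 56) = -155*(128 + 56) = -155*184 = -28520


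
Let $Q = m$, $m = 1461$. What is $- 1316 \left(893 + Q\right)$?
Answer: $-3097864$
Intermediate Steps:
$Q = 1461$
$- 1316 \left(893 + Q\right) = - 1316 \left(893 + 1461\right) = \left(-1316\right) 2354 = -3097864$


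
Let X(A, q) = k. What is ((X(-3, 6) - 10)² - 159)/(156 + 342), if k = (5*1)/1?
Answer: -67/249 ≈ -0.26908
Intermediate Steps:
k = 5 (k = 5*1 = 5)
X(A, q) = 5
((X(-3, 6) - 10)² - 159)/(156 + 342) = ((5 - 10)² - 159)/(156 + 342) = ((-5)² - 159)/498 = (25 - 159)*(1/498) = -134*1/498 = -67/249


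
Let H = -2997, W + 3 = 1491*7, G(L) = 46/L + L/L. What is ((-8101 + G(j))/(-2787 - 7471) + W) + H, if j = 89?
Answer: 3395209624/456481 ≈ 7437.8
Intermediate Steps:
G(L) = 1 + 46/L (G(L) = 46/L + 1 = 1 + 46/L)
W = 10434 (W = -3 + 1491*7 = -3 + 10437 = 10434)
((-8101 + G(j))/(-2787 - 7471) + W) + H = ((-8101 + (46 + 89)/89)/(-2787 - 7471) + 10434) - 2997 = ((-8101 + (1/89)*135)/(-10258) + 10434) - 2997 = ((-8101 + 135/89)*(-1/10258) + 10434) - 2997 = (-720854/89*(-1/10258) + 10434) - 2997 = (360427/456481 + 10434) - 2997 = 4763283181/456481 - 2997 = 3395209624/456481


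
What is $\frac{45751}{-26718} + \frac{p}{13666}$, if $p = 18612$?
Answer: $- \frac{63978875}{182564094} \approx -0.35045$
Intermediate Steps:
$\frac{45751}{-26718} + \frac{p}{13666} = \frac{45751}{-26718} + \frac{18612}{13666} = 45751 \left(- \frac{1}{26718}\right) + 18612 \cdot \frac{1}{13666} = - \frac{45751}{26718} + \frac{9306}{6833} = - \frac{63978875}{182564094}$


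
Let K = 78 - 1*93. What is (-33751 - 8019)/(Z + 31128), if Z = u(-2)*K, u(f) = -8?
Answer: -20885/15624 ≈ -1.3367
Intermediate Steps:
K = -15 (K = 78 - 93 = -15)
Z = 120 (Z = -8*(-15) = 120)
(-33751 - 8019)/(Z + 31128) = (-33751 - 8019)/(120 + 31128) = -41770/31248 = -41770*1/31248 = -20885/15624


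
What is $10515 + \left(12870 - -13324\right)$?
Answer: $36709$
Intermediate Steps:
$10515 + \left(12870 - -13324\right) = 10515 + \left(12870 + 13324\right) = 10515 + 26194 = 36709$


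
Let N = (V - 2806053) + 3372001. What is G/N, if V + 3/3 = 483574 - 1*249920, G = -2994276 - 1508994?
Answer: -4503270/799601 ≈ -5.6319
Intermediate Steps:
G = -4503270
V = 233653 (V = -1 + (483574 - 1*249920) = -1 + (483574 - 249920) = -1 + 233654 = 233653)
N = 799601 (N = (233653 - 2806053) + 3372001 = -2572400 + 3372001 = 799601)
G/N = -4503270/799601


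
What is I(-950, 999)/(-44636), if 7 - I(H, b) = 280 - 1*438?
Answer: -165/44636 ≈ -0.0036966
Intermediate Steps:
I(H, b) = 165 (I(H, b) = 7 - (280 - 1*438) = 7 - (280 - 438) = 7 - 1*(-158) = 7 + 158 = 165)
I(-950, 999)/(-44636) = 165/(-44636) = 165*(-1/44636) = -165/44636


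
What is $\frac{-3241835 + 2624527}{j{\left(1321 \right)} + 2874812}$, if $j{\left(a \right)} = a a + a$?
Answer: $- \frac{308654}{2310587} \approx -0.13358$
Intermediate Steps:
$j{\left(a \right)} = a + a^{2}$ ($j{\left(a \right)} = a^{2} + a = a + a^{2}$)
$\frac{-3241835 + 2624527}{j{\left(1321 \right)} + 2874812} = \frac{-3241835 + 2624527}{1321 \left(1 + 1321\right) + 2874812} = - \frac{617308}{1321 \cdot 1322 + 2874812} = - \frac{617308}{1746362 + 2874812} = - \frac{617308}{4621174} = \left(-617308\right) \frac{1}{4621174} = - \frac{308654}{2310587}$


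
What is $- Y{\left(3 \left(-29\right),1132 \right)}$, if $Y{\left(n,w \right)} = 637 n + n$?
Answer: $55506$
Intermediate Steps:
$Y{\left(n,w \right)} = 638 n$
$- Y{\left(3 \left(-29\right),1132 \right)} = - 638 \cdot 3 \left(-29\right) = - 638 \left(-87\right) = \left(-1\right) \left(-55506\right) = 55506$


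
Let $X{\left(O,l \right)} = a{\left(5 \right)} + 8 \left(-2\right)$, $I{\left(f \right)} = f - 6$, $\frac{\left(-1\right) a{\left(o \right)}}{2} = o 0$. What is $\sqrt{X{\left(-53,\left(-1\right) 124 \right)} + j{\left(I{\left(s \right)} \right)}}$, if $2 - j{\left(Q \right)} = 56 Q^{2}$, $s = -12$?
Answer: $i \sqrt{18158} \approx 134.75 i$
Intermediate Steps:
$a{\left(o \right)} = 0$ ($a{\left(o \right)} = - 2 o 0 = \left(-2\right) 0 = 0$)
$I{\left(f \right)} = -6 + f$ ($I{\left(f \right)} = f - 6 = -6 + f$)
$j{\left(Q \right)} = 2 - 56 Q^{2}$
$X{\left(O,l \right)} = -16$ ($X{\left(O,l \right)} = 0 + 8 \left(-2\right) = 0 - 16 = -16$)
$\sqrt{X{\left(-53,\left(-1\right) 124 \right)} + j{\left(I{\left(s \right)} \right)}} = \sqrt{-16 + \left(2 - 56 \left(-6 - 12\right)^{2}\right)} = \sqrt{-16 + \left(2 - 56 \left(-18\right)^{2}\right)} = \sqrt{-16 + \left(2 - 18144\right)} = \sqrt{-16 - 18142} = \sqrt{-18158} = i \sqrt{18158}$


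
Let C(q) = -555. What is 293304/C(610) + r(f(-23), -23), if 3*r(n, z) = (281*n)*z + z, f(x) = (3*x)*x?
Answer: -1897802044/555 ≈ -3.4195e+6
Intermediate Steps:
f(x) = 3*x**2
r(n, z) = z/3 + 281*n*z/3 (r(n, z) = ((281*n)*z + z)/3 = (281*n*z + z)/3 = (z + 281*n*z)/3 = z/3 + 281*n*z/3)
293304/C(610) + r(f(-23), -23) = 293304/(-555) + (1/3)*(-23)*(1 + 281*(3*(-23)**2)) = 293304*(-1/555) + (1/3)*(-23)*(1 + 281*(3*529)) = -97768/185 + (1/3)*(-23)*(1 + 281*1587) = -97768/185 + (1/3)*(-23)*(1 + 445947) = -97768/185 + (1/3)*(-23)*445948 = -97768/185 - 10256804/3 = -1897802044/555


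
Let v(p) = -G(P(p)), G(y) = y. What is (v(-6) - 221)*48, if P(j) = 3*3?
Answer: -11040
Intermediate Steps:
P(j) = 9
v(p) = -9 (v(p) = -1*9 = -9)
(v(-6) - 221)*48 = (-9 - 221)*48 = -230*48 = -11040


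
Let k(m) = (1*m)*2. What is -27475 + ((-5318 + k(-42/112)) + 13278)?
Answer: -78063/4 ≈ -19516.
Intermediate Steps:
k(m) = 2*m (k(m) = m*2 = 2*m)
-27475 + ((-5318 + k(-42/112)) + 13278) = -27475 + ((-5318 + 2*(-42/112)) + 13278) = -27475 + ((-5318 + 2*(-42*1/112)) + 13278) = -27475 + ((-5318 + 2*(-3/8)) + 13278) = -27475 + ((-5318 - ¾) + 13278) = -27475 + (-21275/4 + 13278) = -27475 + 31837/4 = -78063/4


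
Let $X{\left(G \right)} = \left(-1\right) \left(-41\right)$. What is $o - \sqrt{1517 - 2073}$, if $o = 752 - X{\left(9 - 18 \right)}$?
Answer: $711 - 2 i \sqrt{139} \approx 711.0 - 23.58 i$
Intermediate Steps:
$X{\left(G \right)} = 41$
$o = 711$ ($o = 752 - 41 = 711$)
$o - \sqrt{1517 - 2073} = 711 - \sqrt{1517 - 2073} = 711 - \sqrt{-556} = 711 - 2 i \sqrt{139}$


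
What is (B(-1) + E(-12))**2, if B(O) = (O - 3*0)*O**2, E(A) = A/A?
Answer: 0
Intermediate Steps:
E(A) = 1
B(O) = O**3 (B(O) = (O + 0)*O**2 = O*O**2 = O**3)
(B(-1) + E(-12))**2 = ((-1)**3 + 1)**2 = (-1 + 1)**2 = 0**2 = 0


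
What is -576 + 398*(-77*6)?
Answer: -184452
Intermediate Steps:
-576 + 398*(-77*6) = -576 + 398*(-462) = -576 - 183876 = -184452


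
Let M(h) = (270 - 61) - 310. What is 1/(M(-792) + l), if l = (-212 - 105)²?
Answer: 1/100388 ≈ 9.9614e-6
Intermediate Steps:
M(h) = -101 (M(h) = 209 - 310 = -101)
l = 100489 (l = (-317)² = 100489)
1/(M(-792) + l) = 1/(-101 + 100489) = 1/100388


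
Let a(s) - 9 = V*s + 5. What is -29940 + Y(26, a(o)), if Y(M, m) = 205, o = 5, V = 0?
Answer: -29735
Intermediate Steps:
a(s) = 14 (a(s) = 9 + (0*s + 5) = 9 + (0 + 5) = 9 + 5 = 14)
-29940 + Y(26, a(o)) = -29940 + 205 = -29735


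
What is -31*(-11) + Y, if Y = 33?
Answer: 374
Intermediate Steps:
-31*(-11) + Y = -31*(-11) + 33 = 341 + 33 = 374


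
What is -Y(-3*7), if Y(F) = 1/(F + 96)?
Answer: -1/75 ≈ -0.013333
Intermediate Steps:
Y(F) = 1/(96 + F)
-Y(-3*7) = -1/(96 - 3*7) = -1/(96 - 21) = -1/75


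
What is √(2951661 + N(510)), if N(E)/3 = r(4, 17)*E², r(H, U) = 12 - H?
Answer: √9194061 ≈ 3032.2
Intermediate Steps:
N(E) = 24*E² (N(E) = 3*((12 - 1*4)*E²) = 3*((12 - 4)*E²) = 3*(8*E²) = 24*E²)
√(2951661 + N(510)) = √(2951661 + 24*510²) = √(2951661 + 24*260100) = √(2951661 + 6242400) = √9194061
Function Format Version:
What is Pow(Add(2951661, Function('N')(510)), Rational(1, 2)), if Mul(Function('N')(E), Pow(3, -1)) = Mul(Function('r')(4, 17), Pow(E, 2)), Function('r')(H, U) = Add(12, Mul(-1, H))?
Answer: Pow(9194061, Rational(1, 2)) ≈ 3032.2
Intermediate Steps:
Function('N')(E) = Mul(24, Pow(E, 2)) (Function('N')(E) = Mul(3, Mul(Add(12, Mul(-1, 4)), Pow(E, 2))) = Mul(3, Mul(Add(12, -4), Pow(E, 2))) = Mul(3, Mul(8, Pow(E, 2))) = Mul(24, Pow(E, 2)))
Pow(Add(2951661, Function('N')(510)), Rational(1, 2)) = Pow(Add(2951661, Mul(24, Pow(510, 2))), Rational(1, 2)) = Pow(Add(2951661, Mul(24, 260100)), Rational(1, 2)) = Pow(Add(2951661, 6242400), Rational(1, 2)) = Pow(9194061, Rational(1, 2))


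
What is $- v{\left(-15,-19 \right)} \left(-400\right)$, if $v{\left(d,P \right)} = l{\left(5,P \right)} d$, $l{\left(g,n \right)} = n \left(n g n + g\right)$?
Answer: $206340000$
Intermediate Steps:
$l{\left(g,n \right)} = n \left(g + g n^{2}\right)$ ($l{\left(g,n \right)} = n \left(g n n + g\right) = n \left(g n^{2} + g\right) = n \left(g + g n^{2}\right)$)
$v{\left(d,P \right)} = 5 P d \left(1 + P^{2}\right)$ ($v{\left(d,P \right)} = 5 P \left(1 + P^{2}\right) d = 5 P d \left(1 + P^{2}\right)$)
$- v{\left(-15,-19 \right)} \left(-400\right) = - 5 \left(-19\right) \left(-15\right) \left(1 + \left(-19\right)^{2}\right) \left(-400\right) = - 5 \left(-19\right) \left(-15\right) \left(1 + 361\right) \left(-400\right) = - 5 \left(-19\right) \left(-15\right) 362 \left(-400\right) = \left(-1\right) 515850 \left(-400\right) = \left(-515850\right) \left(-400\right) = 206340000$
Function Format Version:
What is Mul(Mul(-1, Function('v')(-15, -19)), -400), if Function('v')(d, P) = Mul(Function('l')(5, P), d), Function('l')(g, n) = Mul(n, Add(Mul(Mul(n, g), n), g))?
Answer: 206340000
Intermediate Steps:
Function('l')(g, n) = Mul(n, Add(g, Mul(g, Pow(n, 2)))) (Function('l')(g, n) = Mul(n, Add(Mul(Mul(g, n), n), g)) = Mul(n, Add(Mul(g, Pow(n, 2)), g)) = Mul(n, Add(g, Mul(g, Pow(n, 2)))))
Function('v')(d, P) = Mul(5, P, d, Add(1, Pow(P, 2))) (Function('v')(d, P) = Mul(Mul(5, P, Add(1, Pow(P, 2))), d) = Mul(5, P, d, Add(1, Pow(P, 2))))
Mul(Mul(-1, Function('v')(-15, -19)), -400) = Mul(Mul(-1, Mul(5, -19, -15, Add(1, Pow(-19, 2)))), -400) = Mul(Mul(-1, Mul(5, -19, -15, Add(1, 361))), -400) = Mul(Mul(-1, Mul(5, -19, -15, 362)), -400) = Mul(Mul(-1, 515850), -400) = Mul(-515850, -400) = 206340000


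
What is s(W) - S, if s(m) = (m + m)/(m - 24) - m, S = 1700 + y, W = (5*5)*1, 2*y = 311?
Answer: -3661/2 ≈ -1830.5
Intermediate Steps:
y = 311/2 (y = (½)*311 = 311/2 ≈ 155.50)
W = 25 (W = 25*1 = 25)
S = 3711/2 (S = 1700 + 311/2 = 3711/2 ≈ 1855.5)
s(m) = -m + 2*m/(-24 + m) (s(m) = (2*m)/(-24 + m) - m = 2*m/(-24 + m) - m = -m + 2*m/(-24 + m))
s(W) - S = 25*(26 - 1*25)/(-24 + 25) - 1*3711/2 = 25*(26 - 25)/1 - 3711/2 = 25*1*1 - 3711/2 = 25 - 3711/2 = -3661/2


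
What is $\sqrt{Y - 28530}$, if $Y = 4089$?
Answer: $i \sqrt{24441} \approx 156.34 i$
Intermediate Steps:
$\sqrt{Y - 28530} = \sqrt{4089 - 28530} = \sqrt{-24441} = i \sqrt{24441}$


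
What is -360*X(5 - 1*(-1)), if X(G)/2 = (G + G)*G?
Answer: -51840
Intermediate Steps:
X(G) = 4*G² (X(G) = 2*((G + G)*G) = 2*((2*G)*G) = 2*(2*G²) = 4*G²)
-360*X(5 - 1*(-1)) = -1440*(5 - 1*(-1))² = -1440*(5 + 1)² = -1440*6² = -1440*36 = -360*144 = -51840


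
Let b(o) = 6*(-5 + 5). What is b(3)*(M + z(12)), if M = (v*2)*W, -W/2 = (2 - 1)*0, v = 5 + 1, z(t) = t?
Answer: 0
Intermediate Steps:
b(o) = 0 (b(o) = 6*0 = 0)
v = 6
W = 0 (W = -2*(2 - 1)*0 = -2*0 = 0)
M = 0 (M = (6*2)*0 = 12*0 = 0)
b(3)*(M + z(12)) = 0*(0 + 12) = 0*12 = 0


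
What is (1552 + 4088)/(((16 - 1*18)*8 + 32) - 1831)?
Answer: -376/121 ≈ -3.1074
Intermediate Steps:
(1552 + 4088)/(((16 - 1*18)*8 + 32) - 1831) = 5640/(((16 - 18)*8 + 32) - 1831) = 5640/((-2*8 + 32) - 1831) = 5640/((-16 + 32) - 1831) = 5640/(16 - 1831) = 5640/(-1815) = 5640*(-1/1815) = -376/121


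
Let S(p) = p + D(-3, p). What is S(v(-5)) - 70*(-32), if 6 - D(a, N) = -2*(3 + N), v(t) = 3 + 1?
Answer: 2264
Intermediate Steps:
v(t) = 4
D(a, N) = 12 + 2*N (D(a, N) = 6 - (-2)*(3 + N) = 6 - (-6 - 2*N) = 6 + (6 + 2*N) = 12 + 2*N)
S(p) = 12 + 3*p (S(p) = p + (12 + 2*p) = 12 + 3*p)
S(v(-5)) - 70*(-32) = (12 + 3*4) - 70*(-32) = (12 + 12) + 2240 = 24 + 2240 = 2264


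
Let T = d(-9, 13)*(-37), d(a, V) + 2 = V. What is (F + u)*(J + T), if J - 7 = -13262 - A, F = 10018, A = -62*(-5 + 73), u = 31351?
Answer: -390771574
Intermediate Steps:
A = -4216 (A = -62*68 = -4216)
J = -9039 (J = 7 + (-13262 - 1*(-4216)) = 7 + (-13262 + 4216) = 7 - 9046 = -9039)
d(a, V) = -2 + V
T = -407 (T = (-2 + 13)*(-37) = 11*(-37) = -407)
(F + u)*(J + T) = (10018 + 31351)*(-9039 - 407) = 41369*(-9446) = -390771574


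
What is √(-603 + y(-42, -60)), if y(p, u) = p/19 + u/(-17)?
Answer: I*√62772789/323 ≈ 24.529*I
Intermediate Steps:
y(p, u) = -u/17 + p/19 (y(p, u) = p*(1/19) + u*(-1/17) = p/19 - u/17 = -u/17 + p/19)
√(-603 + y(-42, -60)) = √(-603 + (-1/17*(-60) + (1/19)*(-42))) = √(-603 + (60/17 - 42/19)) = √(-603 + 426/323) = √(-194343/323) = I*√62772789/323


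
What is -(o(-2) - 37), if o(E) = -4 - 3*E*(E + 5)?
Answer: 23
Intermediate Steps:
o(E) = -4 - 3*E*(5 + E)
-(o(-2) - 37) = -((-4 - 15*(-2) - 3*(-2)²) - 37) = -((-4 + 30 - 3*4) - 37) = -((-4 + 30 - 12) - 37) = -(14 - 37) = -1*(-23) = 23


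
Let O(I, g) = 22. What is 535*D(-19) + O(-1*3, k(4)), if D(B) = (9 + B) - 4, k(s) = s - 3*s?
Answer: -7468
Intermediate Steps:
k(s) = -2*s
D(B) = 5 + B
535*D(-19) + O(-1*3, k(4)) = 535*(5 - 19) + 22 = 535*(-14) + 22 = -7490 + 22 = -7468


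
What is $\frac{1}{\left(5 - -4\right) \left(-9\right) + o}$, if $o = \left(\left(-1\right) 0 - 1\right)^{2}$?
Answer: $- \frac{1}{80} \approx -0.0125$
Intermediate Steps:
$o = 1$ ($o = \left(0 - 1\right)^{2} = \left(-1\right)^{2} = 1$)
$\frac{1}{\left(5 - -4\right) \left(-9\right) + o} = \frac{1}{\left(5 - -4\right) \left(-9\right) + 1} = \frac{1}{\left(5 + 4\right) \left(-9\right) + 1} = \frac{1}{9 \left(-9\right) + 1} = \frac{1}{-81 + 1} = \frac{1}{-80} = - \frac{1}{80}$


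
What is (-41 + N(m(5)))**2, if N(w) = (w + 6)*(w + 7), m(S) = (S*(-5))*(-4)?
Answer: 127712601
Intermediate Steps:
m(S) = 20*S (m(S) = -5*S*(-4) = 20*S)
N(w) = (6 + w)*(7 + w)
(-41 + N(m(5)))**2 = (-41 + (42 + (20*5)**2 + 13*(20*5)))**2 = (-41 + (42 + 100**2 + 13*100))**2 = (-41 + (42 + 10000 + 1300))**2 = (-41 + 11342)**2 = 11301**2 = 127712601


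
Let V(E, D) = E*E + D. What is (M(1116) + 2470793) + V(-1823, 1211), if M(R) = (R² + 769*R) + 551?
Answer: 7899544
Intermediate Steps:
V(E, D) = D + E² (V(E, D) = E² + D = D + E²)
M(R) = 551 + R² + 769*R
(M(1116) + 2470793) + V(-1823, 1211) = ((551 + 1116² + 769*1116) + 2470793) + (1211 + (-1823)²) = ((551 + 1245456 + 858204) + 2470793) + (1211 + 3323329) = (2104211 + 2470793) + 3324540 = 4575004 + 3324540 = 7899544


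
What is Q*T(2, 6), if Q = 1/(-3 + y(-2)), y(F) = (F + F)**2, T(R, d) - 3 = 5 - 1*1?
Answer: 7/13 ≈ 0.53846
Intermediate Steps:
T(R, d) = 7 (T(R, d) = 3 + (5 - 1*1) = 3 + (5 - 1) = 3 + 4 = 7)
y(F) = 4*F**2 (y(F) = (2*F)**2 = 4*F**2)
Q = 1/13 (Q = 1/(-3 + 4*(-2)**2) = 1/(-3 + 4*4) = 1/(-3 + 16) = 1/13 ≈ 0.076923)
Q*T(2, 6) = (1/13)*7 = 7/13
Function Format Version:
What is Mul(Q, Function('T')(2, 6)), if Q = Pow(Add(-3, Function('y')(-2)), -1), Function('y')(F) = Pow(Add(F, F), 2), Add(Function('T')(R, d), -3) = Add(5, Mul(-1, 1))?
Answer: Rational(7, 13) ≈ 0.53846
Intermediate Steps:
Function('T')(R, d) = 7 (Function('T')(R, d) = Add(3, Add(5, Mul(-1, 1))) = Add(3, Add(5, -1)) = Add(3, 4) = 7)
Function('y')(F) = Mul(4, Pow(F, 2)) (Function('y')(F) = Pow(Mul(2, F), 2) = Mul(4, Pow(F, 2)))
Q = Rational(1, 13) (Q = Pow(Add(-3, Mul(4, Pow(-2, 2))), -1) = Pow(Add(-3, Mul(4, 4)), -1) = Pow(Add(-3, 16), -1) = Pow(13, -1) = Rational(1, 13) ≈ 0.076923)
Mul(Q, Function('T')(2, 6)) = Mul(Rational(1, 13), 7) = Rational(7, 13)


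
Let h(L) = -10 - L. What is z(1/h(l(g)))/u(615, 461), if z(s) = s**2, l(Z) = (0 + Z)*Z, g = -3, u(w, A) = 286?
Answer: 1/103246 ≈ 9.6856e-6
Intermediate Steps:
l(Z) = Z**2 (l(Z) = Z*Z = Z**2)
z(1/h(l(g)))/u(615, 461) = (1/(-10 - 1*(-3)**2))**2/286 = (1/(-10 - 1*9))**2*(1/286) = (1/(-10 - 9))**2*(1/286) = (1/(-19))**2*(1/286) = (-1/19)**2*(1/286) = (1/361)*(1/286) = 1/103246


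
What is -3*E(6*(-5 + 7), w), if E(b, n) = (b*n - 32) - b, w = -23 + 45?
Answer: -660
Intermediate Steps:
w = 22
E(b, n) = -32 - b + b*n (E(b, n) = (-32 + b*n) - b = -32 - b + b*n)
-3*E(6*(-5 + 7), w) = -3*(-32 - 6*(-5 + 7) + (6*(-5 + 7))*22) = -3*(-32 - 6*2 + (6*2)*22) = -3*(-32 - 1*12 + 12*22) = -3*(-32 - 12 + 264) = -3*220 = -660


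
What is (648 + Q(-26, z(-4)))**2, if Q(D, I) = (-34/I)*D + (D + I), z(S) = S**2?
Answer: 7689529/16 ≈ 4.8060e+5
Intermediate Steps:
Q(D, I) = D + I - 34*D/I (Q(D, I) = -34*D/I + (D + I) = D + I - 34*D/I)
(648 + Q(-26, z(-4)))**2 = (648 + (-26 + (-4)**2 - 34*(-26)/(-4)**2))**2 = (648 + (-26 + 16 - 34*(-26)/16))**2 = (648 + (-26 + 16 - 34*(-26)*1/16))**2 = (648 + (-26 + 16 + 221/4))**2 = (648 + 181/4)**2 = (2773/4)**2 = 7689529/16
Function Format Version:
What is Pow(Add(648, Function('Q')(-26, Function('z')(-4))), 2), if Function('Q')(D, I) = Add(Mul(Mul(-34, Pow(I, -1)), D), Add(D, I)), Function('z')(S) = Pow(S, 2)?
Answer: Rational(7689529, 16) ≈ 4.8060e+5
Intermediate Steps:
Function('Q')(D, I) = Add(D, I, Mul(-34, D, Pow(I, -1))) (Function('Q')(D, I) = Add(Mul(-34, D, Pow(I, -1)), Add(D, I)) = Add(D, I, Mul(-34, D, Pow(I, -1))))
Pow(Add(648, Function('Q')(-26, Function('z')(-4))), 2) = Pow(Add(648, Add(-26, Pow(-4, 2), Mul(-34, -26, Pow(Pow(-4, 2), -1)))), 2) = Pow(Add(648, Add(-26, 16, Mul(-34, -26, Pow(16, -1)))), 2) = Pow(Add(648, Add(-26, 16, Mul(-34, -26, Rational(1, 16)))), 2) = Pow(Add(648, Add(-26, 16, Rational(221, 4))), 2) = Pow(Add(648, Rational(181, 4)), 2) = Pow(Rational(2773, 4), 2) = Rational(7689529, 16)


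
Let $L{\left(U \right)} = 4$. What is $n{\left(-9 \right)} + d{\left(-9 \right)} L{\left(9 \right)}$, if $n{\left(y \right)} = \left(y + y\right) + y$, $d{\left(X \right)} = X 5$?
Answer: $-207$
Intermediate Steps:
$d{\left(X \right)} = 5 X$
$n{\left(y \right)} = 3 y$ ($n{\left(y \right)} = 2 y + y = 3 y$)
$n{\left(-9 \right)} + d{\left(-9 \right)} L{\left(9 \right)} = 3 \left(-9\right) + 5 \left(-9\right) 4 = -27 - 180 = -207$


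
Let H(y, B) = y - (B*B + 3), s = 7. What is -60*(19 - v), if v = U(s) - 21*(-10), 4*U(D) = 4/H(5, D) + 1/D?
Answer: 3770625/329 ≈ 11461.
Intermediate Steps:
H(y, B) = -3 + y - B**2 (H(y, B) = y - (B**2 + 3) = y - (3 + B**2) = y + (-3 - B**2) = -3 + y - B**2)
U(D) = 1/(2 - D**2) + 1/(4*D) (U(D) = (4/(-3 + 5 - D**2) + 1/D)/4 = (4/(2 - D**2) + 1/D)/4 = (1/D + 4/(2 - D**2))/4 = 1/(2 - D**2) + 1/(4*D))
v = 276379/1316 (v = (1/4)*(-2 + 7**2 - 4*7)/(7*(-2 + 7**2)) - 21*(-10) = (1/4)*(1/7)*(-2 + 49 - 28)/(-2 + 49) + 210 = (1/4)*(1/7)*19/47 + 210 = (1/4)*(1/7)*(1/47)*19 + 210 = 19/1316 + 210 = 276379/1316 ≈ 210.01)
-60*(19 - v) = -60*(19 - 1*276379/1316) = -60*(19 - 276379/1316) = -60*(-251375/1316) = 3770625/329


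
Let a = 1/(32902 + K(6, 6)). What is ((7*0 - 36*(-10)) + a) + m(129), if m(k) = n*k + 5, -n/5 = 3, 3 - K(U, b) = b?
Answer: -51651429/32899 ≈ -1570.0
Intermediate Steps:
K(U, b) = 3 - b
n = -15 (n = -5*3 = -15)
a = 1/32899 (a = 1/(32902 + (3 - 1*6)) = 1/(32902 + (3 - 6)) = 1/(32902 - 3) = 1/32899 ≈ 3.0396e-5)
m(k) = 5 - 15*k (m(k) = -15*k + 5 = 5 - 15*k)
((7*0 - 36*(-10)) + a) + m(129) = ((7*0 - 36*(-10)) + 1/32899) + (5 - 15*129) = ((0 + 360) + 1/32899) + (5 - 1935) = (360 + 1/32899) - 1930 = 11843641/32899 - 1930 = -51651429/32899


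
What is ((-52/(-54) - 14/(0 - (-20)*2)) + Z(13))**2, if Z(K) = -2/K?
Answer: 10387729/49280400 ≈ 0.21079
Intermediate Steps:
((-52/(-54) - 14/(0 - (-20)*2)) + Z(13))**2 = ((-52/(-54) - 14/(0 - (-20)*2)) - 2/13)**2 = ((-52*(-1/54) - 14/(0 - 5*(-8))) - 2*1/13)**2 = ((26/27 - 14/(0 + 40)) - 2/13)**2 = ((26/27 - 14/40) - 2/13)**2 = ((26/27 - 14*1/40) - 2/13)**2 = ((26/27 - 7/20) - 2/13)**2 = (331/540 - 2/13)**2 = (3223/7020)**2 = 10387729/49280400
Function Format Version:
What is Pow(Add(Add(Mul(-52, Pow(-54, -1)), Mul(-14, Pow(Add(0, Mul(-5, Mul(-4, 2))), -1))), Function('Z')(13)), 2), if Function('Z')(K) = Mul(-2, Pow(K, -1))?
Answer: Rational(10387729, 49280400) ≈ 0.21079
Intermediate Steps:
Pow(Add(Add(Mul(-52, Pow(-54, -1)), Mul(-14, Pow(Add(0, Mul(-5, Mul(-4, 2))), -1))), Function('Z')(13)), 2) = Pow(Add(Add(Mul(-52, Pow(-54, -1)), Mul(-14, Pow(Add(0, Mul(-5, Mul(-4, 2))), -1))), Mul(-2, Pow(13, -1))), 2) = Pow(Add(Add(Mul(-52, Rational(-1, 54)), Mul(-14, Pow(Add(0, Mul(-5, -8)), -1))), Mul(-2, Rational(1, 13))), 2) = Pow(Add(Add(Rational(26, 27), Mul(-14, Pow(Add(0, 40), -1))), Rational(-2, 13)), 2) = Pow(Add(Add(Rational(26, 27), Mul(-14, Pow(40, -1))), Rational(-2, 13)), 2) = Pow(Add(Add(Rational(26, 27), Mul(-14, Rational(1, 40))), Rational(-2, 13)), 2) = Pow(Add(Add(Rational(26, 27), Rational(-7, 20)), Rational(-2, 13)), 2) = Pow(Add(Rational(331, 540), Rational(-2, 13)), 2) = Pow(Rational(3223, 7020), 2) = Rational(10387729, 49280400)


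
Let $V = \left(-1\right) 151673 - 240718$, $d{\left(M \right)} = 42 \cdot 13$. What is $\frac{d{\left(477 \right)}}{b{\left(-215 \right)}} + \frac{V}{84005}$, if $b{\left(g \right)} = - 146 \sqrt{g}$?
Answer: $- \frac{392391}{84005} + \frac{273 i \sqrt{215}}{15695} \approx -4.671 + 0.25505 i$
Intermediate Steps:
$d{\left(M \right)} = 546$
$V = -392391$ ($V = -151673 - 240718 = -392391$)
$\frac{d{\left(477 \right)}}{b{\left(-215 \right)}} + \frac{V}{84005} = \frac{546}{\left(-146\right) \sqrt{-215}} - \frac{392391}{84005} = \frac{546}{\left(-146\right) i \sqrt{215}} - \frac{392391}{84005} = 546 \frac{i \sqrt{215}}{31390} - \frac{392391}{84005} = \frac{273 i \sqrt{215}}{15695} - \frac{392391}{84005} = - \frac{392391}{84005} + \frac{273 i \sqrt{215}}{15695}$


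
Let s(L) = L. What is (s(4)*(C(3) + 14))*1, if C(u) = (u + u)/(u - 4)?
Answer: 32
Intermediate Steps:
C(u) = 2*u/(-4 + u) (C(u) = (2*u)/(-4 + u) = 2*u/(-4 + u))
(s(4)*(C(3) + 14))*1 = (4*(2*3/(-4 + 3) + 14))*1 = (4*(2*3/(-1) + 14))*1 = (4*(2*3*(-1) + 14))*1 = (4*(-6 + 14))*1 = (4*8)*1 = 32*1 = 32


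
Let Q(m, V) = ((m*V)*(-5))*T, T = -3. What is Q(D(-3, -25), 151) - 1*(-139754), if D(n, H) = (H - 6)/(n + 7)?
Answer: 488801/4 ≈ 1.2220e+5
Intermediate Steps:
D(n, H) = (-6 + H)/(7 + n)
Q(m, V) = 15*V*m (Q(m, V) = ((m*V)*(-5))*(-3) = ((V*m)*(-5))*(-3) = -5*V*m*(-3) = 15*V*m)
Q(D(-3, -25), 151) - 1*(-139754) = 15*151*((-6 - 25)/(7 - 3)) - 1*(-139754) = 15*151*(-31/4) + 139754 = -70215/4 + 139754 = 488801/4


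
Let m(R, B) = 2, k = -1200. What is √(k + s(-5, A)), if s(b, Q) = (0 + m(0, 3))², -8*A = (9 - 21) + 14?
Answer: 2*I*√299 ≈ 34.583*I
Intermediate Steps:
A = -¼ (A = -((9 - 21) + 14)/8 = -(-12 + 14)/8 = -⅛*2 = -¼ ≈ -0.25000)
s(b, Q) = 4 (s(b, Q) = (0 + 2)² = 2² = 4)
√(k + s(-5, A)) = √(-1200 + 4) = √(-1196) = 2*I*√299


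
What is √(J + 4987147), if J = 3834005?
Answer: 12*√61258 ≈ 2970.0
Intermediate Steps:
√(J + 4987147) = √(3834005 + 4987147) = √8821152 = 12*√61258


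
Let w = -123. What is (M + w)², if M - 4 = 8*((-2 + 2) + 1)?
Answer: 12321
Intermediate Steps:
M = 12 (M = 4 + 8*((-2 + 2) + 1) = 4 + 8*(0 + 1) = 4 + 8*1 = 4 + 8 = 12)
(M + w)² = (12 - 123)² = (-111)² = 12321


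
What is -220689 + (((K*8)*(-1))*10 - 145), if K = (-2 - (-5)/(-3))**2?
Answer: -1997186/9 ≈ -2.2191e+5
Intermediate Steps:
K = 121/9 (K = (-2 - (-5)*(-1)/3)**2 = (-2 - 5*1/3)**2 = (-2 - 5/3)**2 = (-11/3)**2 = 121/9 ≈ 13.444)
-220689 + (((K*8)*(-1))*10 - 145) = -220689 + ((((121/9)*8)*(-1))*10 - 145) = -220689 + (((968/9)*(-1))*10 - 145) = -220689 + (-968/9*10 - 145) = -220689 + (-9680/9 - 145) = -220689 - 10985/9 = -1997186/9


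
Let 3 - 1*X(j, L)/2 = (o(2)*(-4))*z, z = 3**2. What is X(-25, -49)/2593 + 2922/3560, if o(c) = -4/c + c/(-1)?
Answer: 3286413/4615540 ≈ 0.71203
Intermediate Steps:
o(c) = -c - 4/c (o(c) = -4/c + c*(-1) = -4/c - c = -c - 4/c)
z = 9
X(j, L) = -282 (X(j, L) = 6 - 2*(-1*2 - 4/2)*(-4)*9 = 6 - 2*(-2 - 4*1/2)*(-4)*9 = 6 - 2*(-2 - 2)*(-4)*9 = 6 - 2*(-4*(-4))*9 = 6 - 32*9 = 6 - 2*144 = 6 - 288 = -282)
X(-25, -49)/2593 + 2922/3560 = -282/2593 + 2922/3560 = -282*1/2593 + 2922*(1/3560) = -282/2593 + 1461/1780 = 3286413/4615540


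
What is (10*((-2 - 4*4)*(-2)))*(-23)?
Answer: -8280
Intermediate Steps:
(10*((-2 - 4*4)*(-2)))*(-23) = (10*((-2 - 16)*(-2)))*(-23) = (10*(-18*(-2)))*(-23) = (10*36)*(-23) = 360*(-23) = -8280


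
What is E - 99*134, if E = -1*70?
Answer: -13336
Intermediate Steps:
E = -70
E - 99*134 = -70 - 99*134 = -70 - 13266 = -13336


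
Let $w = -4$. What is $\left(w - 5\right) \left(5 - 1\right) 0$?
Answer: $0$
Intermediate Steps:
$\left(w - 5\right) \left(5 - 1\right) 0 = \left(-4 - 5\right) \left(5 - 1\right) 0 = \left(-9\right) 4 \cdot 0 = \left(-36\right) 0 = 0$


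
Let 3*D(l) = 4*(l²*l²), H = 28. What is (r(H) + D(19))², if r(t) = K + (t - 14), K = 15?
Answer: 271827719641/9 ≈ 3.0203e+10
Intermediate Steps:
r(t) = 1 + t (r(t) = 15 + (t - 14) = 15 + (-14 + t) = 1 + t)
D(l) = 4*l⁴/3 (D(l) = (4*(l²*l²))/3 = (4*l⁴)/3 = 4*l⁴/3)
(r(H) + D(19))² = ((1 + 28) + (4/3)*19⁴)² = (29 + (4/3)*130321)² = (29 + 521284/3)² = (521371/3)² = 271827719641/9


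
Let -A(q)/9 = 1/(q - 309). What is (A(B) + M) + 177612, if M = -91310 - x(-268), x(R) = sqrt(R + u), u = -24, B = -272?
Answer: 50141471/581 - 2*I*sqrt(73) ≈ 86302.0 - 17.088*I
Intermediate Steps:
A(q) = -9/(-309 + q) (A(q) = -9/(q - 309) = -9/(-309 + q))
x(R) = sqrt(-24 + R) (x(R) = sqrt(R - 24) = sqrt(-24 + R))
M = -91310 - 2*I*sqrt(73) (M = -91310 - sqrt(-24 - 268) = -91310 - sqrt(-292) = -91310 - 2*I*sqrt(73) ≈ -91310.0 - 17.088*I)
(A(B) + M) + 177612 = (-9/(-309 - 272) + (-91310 - 2*I*sqrt(73))) + 177612 = (-9/(-581) + (-91310 - 2*I*sqrt(73))) + 177612 = (-9*(-1/581) + (-91310 - 2*I*sqrt(73))) + 177612 = (9/581 + (-91310 - 2*I*sqrt(73))) + 177612 = (-53051101/581 - 2*I*sqrt(73)) + 177612 = 50141471/581 - 2*I*sqrt(73)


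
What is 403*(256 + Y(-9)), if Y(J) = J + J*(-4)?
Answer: 114049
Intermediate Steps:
Y(J) = -3*J (Y(J) = J - 4*J = -3*J)
403*(256 + Y(-9)) = 403*(256 - 3*(-9)) = 403*(256 + 27) = 403*283 = 114049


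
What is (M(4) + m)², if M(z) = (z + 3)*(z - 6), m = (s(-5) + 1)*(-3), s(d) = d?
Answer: 4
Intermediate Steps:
m = 12 (m = (-5 + 1)*(-3) = -4*(-3) = 12)
M(z) = (-6 + z)*(3 + z) (M(z) = (3 + z)*(-6 + z) = (-6 + z)*(3 + z))
(M(4) + m)² = ((-18 + 4² - 3*4) + 12)² = ((-18 + 16 - 12) + 12)² = (-14 + 12)² = (-2)² = 4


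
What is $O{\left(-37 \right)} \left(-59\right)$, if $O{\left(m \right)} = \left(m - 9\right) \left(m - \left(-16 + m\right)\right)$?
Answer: $43424$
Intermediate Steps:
$O{\left(m \right)} = -144 + 16 m$ ($O{\left(m \right)} = \left(-9 + m\right) 16 = -144 + 16 m$)
$O{\left(-37 \right)} \left(-59\right) = \left(-144 + 16 \left(-37\right)\right) \left(-59\right) = \left(-144 - 592\right) \left(-59\right) = \left(-736\right) \left(-59\right) = 43424$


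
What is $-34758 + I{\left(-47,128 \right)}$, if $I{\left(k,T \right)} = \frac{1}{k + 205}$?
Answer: $- \frac{5491763}{158} \approx -34758.0$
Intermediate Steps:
$I{\left(k,T \right)} = \frac{1}{205 + k}$
$-34758 + I{\left(-47,128 \right)} = -34758 + \frac{1}{205 - 47} = -34758 + \frac{1}{158} = - \frac{5491763}{158}$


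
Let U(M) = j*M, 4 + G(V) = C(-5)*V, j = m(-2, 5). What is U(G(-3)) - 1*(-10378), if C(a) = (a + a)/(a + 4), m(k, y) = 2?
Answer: 10310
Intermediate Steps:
j = 2
C(a) = 2*a/(4 + a) (C(a) = (2*a)/(4 + a) = 2*a/(4 + a))
G(V) = -4 + 10*V (G(V) = -4 + (2*(-5)/(4 - 5))*V = -4 + (2*(-5)/(-1))*V = -4 + (2*(-5)*(-1))*V = -4 + 10*V)
U(M) = 2*M
U(G(-3)) - 1*(-10378) = 2*(-4 + 10*(-3)) - 1*(-10378) = 2*(-4 - 30) + 10378 = 2*(-34) + 10378 = -68 + 10378 = 10310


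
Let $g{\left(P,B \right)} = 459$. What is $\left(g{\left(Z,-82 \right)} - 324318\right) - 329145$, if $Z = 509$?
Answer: $-653004$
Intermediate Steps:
$\left(g{\left(Z,-82 \right)} - 324318\right) - 329145 = \left(459 - 324318\right) - 329145 = -323859 - 329145 = -653004$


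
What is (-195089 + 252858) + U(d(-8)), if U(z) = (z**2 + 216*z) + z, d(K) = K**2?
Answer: 75753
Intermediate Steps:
U(z) = z**2 + 217*z
(-195089 + 252858) + U(d(-8)) = (-195089 + 252858) + (-8)**2*(217 + (-8)**2) = 57769 + 64*(217 + 64) = 57769 + 64*281 = 57769 + 17984 = 75753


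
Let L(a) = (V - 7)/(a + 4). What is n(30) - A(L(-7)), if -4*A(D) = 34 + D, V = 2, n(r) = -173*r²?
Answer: -1868293/12 ≈ -1.5569e+5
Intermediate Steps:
L(a) = -5/(4 + a) (L(a) = (2 - 7)/(a + 4) = -5/(4 + a))
A(D) = -17/2 - D/4 (A(D) = -(34 + D)/4 = -17/2 - D/4)
n(30) - A(L(-7)) = -173*30² - (-17/2 - (-5)/(4*(4 - 7))) = -173*900 - (-17/2 - (-5)/(4*(-3))) = -155700 - (-17/2 - (-5)*(-1)/(4*3)) = -155700 - (-17/2 - ¼*5/3) = -155700 - (-17/2 - 5/12) = -155700 - 1*(-107/12) = -155700 + 107/12 = -1868293/12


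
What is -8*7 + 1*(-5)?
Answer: -61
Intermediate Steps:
-8*7 + 1*(-5) = -56 - 5 = -61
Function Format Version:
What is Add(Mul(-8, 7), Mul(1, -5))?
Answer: -61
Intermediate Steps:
Add(Mul(-8, 7), Mul(1, -5)) = Add(-56, -5) = -61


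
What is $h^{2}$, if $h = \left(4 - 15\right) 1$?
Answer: $121$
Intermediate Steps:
$h = -11$ ($h = \left(-11\right) 1 = -11$)
$h^{2} = \left(-11\right)^{2} = 121$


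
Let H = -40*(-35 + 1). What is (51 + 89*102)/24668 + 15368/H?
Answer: 1439387/123340 ≈ 11.670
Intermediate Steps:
H = 1360 (H = -40*(-34) = 1360)
(51 + 89*102)/24668 + 15368/H = (51 + 89*102)/24668 + 15368/1360 = (51 + 9078)*(1/24668) + 15368*(1/1360) = 9129*(1/24668) + 113/10 = 9129/24668 + 113/10 = 1439387/123340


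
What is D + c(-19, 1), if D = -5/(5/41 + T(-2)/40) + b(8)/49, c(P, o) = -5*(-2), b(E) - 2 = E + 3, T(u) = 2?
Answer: -129977/6909 ≈ -18.813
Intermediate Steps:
b(E) = 5 + E (b(E) = 2 + (E + 3) = 2 + (3 + E) = 5 + E)
c(P, o) = 10
D = -199067/6909 (D = -5/(5/41 + 2/40) + (5 + 8)/49 = -5/(5*(1/41) + 2*(1/40)) + 13*(1/49) = -5/(5/41 + 1/20) + 13/49 = -5/141/820 + 13/49 = -5*820/141 + 13/49 = -4100/141 + 13/49 = -199067/6909 ≈ -28.813)
D + c(-19, 1) = -199067/6909 + 10 = -129977/6909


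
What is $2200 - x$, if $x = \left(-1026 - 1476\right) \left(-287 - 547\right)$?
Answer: $-2084468$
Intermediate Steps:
$x = 2086668$ ($x = \left(-2502\right) \left(-834\right) = 2086668$)
$2200 - x = 2200 - 2086668 = -2084468$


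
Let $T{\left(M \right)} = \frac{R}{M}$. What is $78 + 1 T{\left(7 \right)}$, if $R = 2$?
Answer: $\frac{548}{7} \approx 78.286$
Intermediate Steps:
$T{\left(M \right)} = \frac{2}{M}$
$78 + 1 T{\left(7 \right)} = 78 + 1 \cdot \frac{2}{7} = 78 + \frac{2}{7} = \frac{548}{7}$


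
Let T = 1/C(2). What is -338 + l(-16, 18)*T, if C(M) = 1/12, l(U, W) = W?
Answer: -122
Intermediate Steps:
C(M) = 1/12 (C(M) = 1*(1/12) = 1/12)
T = 12 (T = 1/(1/12) = 12)
-338 + l(-16, 18)*T = -338 + 18*12 = -338 + 216 = -122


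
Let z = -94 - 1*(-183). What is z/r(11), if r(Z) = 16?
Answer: 89/16 ≈ 5.5625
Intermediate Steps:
z = 89 (z = -94 + 183 = 89)
z/r(11) = 89/16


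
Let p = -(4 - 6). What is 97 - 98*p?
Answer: -99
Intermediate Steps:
p = 2 (p = -1*(-2) = 2)
97 - 98*p = 97 - 98*2 = 97 - 196 = -99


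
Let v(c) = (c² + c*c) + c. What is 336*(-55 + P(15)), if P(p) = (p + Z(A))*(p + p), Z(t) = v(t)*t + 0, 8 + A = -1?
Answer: -13747440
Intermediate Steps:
A = -9 (A = -8 - 1 = -9)
v(c) = c + 2*c² (v(c) = (c² + c²) + c = 2*c² + c = c + 2*c²)
Z(t) = t²*(1 + 2*t) (Z(t) = (t*(1 + 2*t))*t + 0 = t²*(1 + 2*t) + 0 = t²*(1 + 2*t))
P(p) = 2*p*(-1377 + p) (P(p) = (p + (-9)²*(1 + 2*(-9)))*(p + p) = (p + 81*(1 - 18))*(2*p) = (p + 81*(-17))*(2*p) = (p - 1377)*(2*p) = (-1377 + p)*(2*p) = 2*p*(-1377 + p))
336*(-55 + P(15)) = 336*(-55 + 2*15*(-1377 + 15)) = 336*(-55 + 2*15*(-1362)) = 336*(-55 - 40860) = 336*(-40915) = -13747440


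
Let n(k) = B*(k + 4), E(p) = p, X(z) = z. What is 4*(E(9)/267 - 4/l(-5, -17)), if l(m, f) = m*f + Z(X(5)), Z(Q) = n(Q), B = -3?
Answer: -364/2581 ≈ -0.14103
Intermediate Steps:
n(k) = -12 - 3*k (n(k) = -3*(k + 4) = -3*(4 + k) = -12 - 3*k)
Z(Q) = -12 - 3*Q
l(m, f) = -27 + f*m (l(m, f) = m*f + (-12 - 3*5) = f*m + (-12 - 15) = f*m - 27 = -27 + f*m)
4*(E(9)/267 - 4/l(-5, -17)) = 4*(9/267 - 4/(-27 - 17*(-5))) = 4*(9*(1/267) - 4/(-27 + 85)) = 4*(3/89 - 4/58) = 4*(3/89 - 4*1/58) = 4*(3/89 - 2/29) = 4*(-91/2581) = -364/2581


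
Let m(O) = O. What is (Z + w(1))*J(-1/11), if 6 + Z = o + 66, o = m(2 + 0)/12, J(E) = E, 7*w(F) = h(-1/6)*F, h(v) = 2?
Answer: -2539/462 ≈ -5.4957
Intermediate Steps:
w(F) = 2*F/7 (w(F) = (2*F)/7 = 2*F/7)
o = 1/6 (o = (2 + 0)/12 = 2*(1/12) = 1/6 ≈ 0.16667)
Z = 361/6 (Z = -6 + (1/6 + 66) = -6 + 397/6 = 361/6 ≈ 60.167)
(Z + w(1))*J(-1/11) = (361/6 + (2/7)*1)*(-1/11) = (361/6 + 2/7)*(-1*1/11) = (2539/42)*(-1/11) = -2539/462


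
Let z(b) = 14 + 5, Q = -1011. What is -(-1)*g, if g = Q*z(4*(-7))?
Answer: -19209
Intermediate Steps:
z(b) = 19
g = -19209 (g = -1011*19 = -19209)
-(-1)*g = -(-1)*(-19209) = -1*19209 = -19209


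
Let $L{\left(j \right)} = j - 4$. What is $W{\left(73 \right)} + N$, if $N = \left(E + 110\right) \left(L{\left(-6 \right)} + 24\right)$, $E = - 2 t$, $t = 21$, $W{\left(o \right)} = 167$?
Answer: $1119$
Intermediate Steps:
$L{\left(j \right)} = -4 + j$ ($L{\left(j \right)} = j - 4 = -4 + j$)
$E = -42$ ($E = \left(-2\right) 21 = -42$)
$N = 952$ ($N = \left(-42 + 110\right) \left(\left(-4 - 6\right) + 24\right) = 68 \left(-10 + 24\right) = 68 \cdot 14 = 952$)
$W{\left(73 \right)} + N = 167 + 952 = 1119$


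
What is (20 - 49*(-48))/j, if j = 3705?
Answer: 2372/3705 ≈ 0.64022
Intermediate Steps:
(20 - 49*(-48))/j = (20 - 49*(-48))/3705 = (20 + 2352)*(1/3705) = 2372*(1/3705) = 2372/3705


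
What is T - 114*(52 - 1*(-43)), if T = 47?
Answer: -10783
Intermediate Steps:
T - 114*(52 - 1*(-43)) = 47 - 114*(52 - 1*(-43)) = 47 - 114*(52 + 43) = 47 - 114*95 = 47 - 10830 = -10783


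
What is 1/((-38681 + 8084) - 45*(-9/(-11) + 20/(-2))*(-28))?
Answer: -11/463827 ≈ -2.3716e-5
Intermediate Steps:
1/((-38681 + 8084) - 45*(-9/(-11) + 20/(-2))*(-28)) = 1/(-30597 - 45*(-9*(-1/11) + 20*(-½))*(-28)) = 1/(-30597 - 45*(9/11 - 10)*(-28)) = 1/(-30597 - 45*(-101/11)*(-28)) = 1/(-30597 + (4545/11)*(-28)) = 1/(-30597 - 127260/11) = 1/(-463827/11) = -11/463827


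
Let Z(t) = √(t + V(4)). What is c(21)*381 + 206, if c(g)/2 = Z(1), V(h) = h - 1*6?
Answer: 206 + 762*I ≈ 206.0 + 762.0*I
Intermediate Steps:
V(h) = -6 + h (V(h) = h - 6 = -6 + h)
Z(t) = √(-2 + t) (Z(t) = √(t + (-6 + 4)) = √(t - 2) = √(-2 + t))
c(g) = 2*I (c(g) = 2*√(-2 + 1) = 2*√(-1) = 2*I)
c(21)*381 + 206 = (2*I)*381 + 206 = 762*I + 206 = 206 + 762*I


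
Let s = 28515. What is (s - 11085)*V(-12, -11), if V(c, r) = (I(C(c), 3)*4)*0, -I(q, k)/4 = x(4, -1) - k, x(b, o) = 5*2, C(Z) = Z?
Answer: 0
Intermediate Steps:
x(b, o) = 10
I(q, k) = -40 + 4*k (I(q, k) = -4*(10 - k) = -40 + 4*k)
V(c, r) = 0 (V(c, r) = ((-40 + 4*3)*4)*0 = ((-40 + 12)*4)*0 = -28*4*0 = -112*0 = 0)
(s - 11085)*V(-12, -11) = (28515 - 11085)*0 = 17430*0 = 0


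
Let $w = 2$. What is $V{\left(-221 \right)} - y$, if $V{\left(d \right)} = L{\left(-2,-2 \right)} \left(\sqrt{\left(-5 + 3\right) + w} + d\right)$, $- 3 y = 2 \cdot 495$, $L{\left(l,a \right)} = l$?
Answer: $772$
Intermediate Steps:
$y = -330$ ($y = - \frac{2 \cdot 495}{3} = \left(- \frac{1}{3}\right) 990 = -330$)
$V{\left(d \right)} = - 2 d$ ($V{\left(d \right)} = - 2 \left(\sqrt{\left(-5 + 3\right) + 2} + d\right) = - 2 \left(\sqrt{-2 + 2} + d\right) = - 2 \left(\sqrt{0} + d\right) = - 2 \left(0 + d\right) = - 2 d$)
$V{\left(-221 \right)} - y = \left(-2\right) \left(-221\right) - -330 = 442 + 330 = 772$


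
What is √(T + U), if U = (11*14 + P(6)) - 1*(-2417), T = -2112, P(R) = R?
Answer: √465 ≈ 21.564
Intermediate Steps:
U = 2577 (U = (11*14 + 6) - 1*(-2417) = (154 + 6) + 2417 = 160 + 2417 = 2577)
√(T + U) = √(-2112 + 2577) = √465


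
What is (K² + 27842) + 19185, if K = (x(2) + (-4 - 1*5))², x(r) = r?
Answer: 49428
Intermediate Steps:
K = 49 (K = (2 + (-4 - 1*5))² = (2 + (-4 - 5))² = (2 - 9)² = (-7)² = 49)
(K² + 27842) + 19185 = (49² + 27842) + 19185 = (2401 + 27842) + 19185 = 30243 + 19185 = 49428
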